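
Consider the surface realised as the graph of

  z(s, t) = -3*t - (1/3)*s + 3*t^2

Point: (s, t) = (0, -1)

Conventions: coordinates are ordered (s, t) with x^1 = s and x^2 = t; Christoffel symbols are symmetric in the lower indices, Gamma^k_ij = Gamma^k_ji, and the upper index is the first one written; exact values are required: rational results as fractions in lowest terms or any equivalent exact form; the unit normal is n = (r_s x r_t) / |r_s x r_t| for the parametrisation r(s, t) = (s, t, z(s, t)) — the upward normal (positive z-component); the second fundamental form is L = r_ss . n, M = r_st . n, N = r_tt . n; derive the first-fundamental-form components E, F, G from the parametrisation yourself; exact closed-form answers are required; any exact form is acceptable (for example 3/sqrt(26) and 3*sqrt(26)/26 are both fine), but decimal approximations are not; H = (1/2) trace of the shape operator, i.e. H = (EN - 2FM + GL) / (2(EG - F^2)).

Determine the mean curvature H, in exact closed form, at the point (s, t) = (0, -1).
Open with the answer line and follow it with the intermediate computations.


Answer: H = 90*sqrt(739)/546121

z_s = -1/3, z_t = -9, z_ss = 0, z_st = 0, z_tt = 6
E = 10/9, F = 3, G = 82; answer radicand W^2 = 739/9
unnormalised second-form numerators: l = 0, m = 0, n = 6; L = l/sqrt(739/9), and similarly M = m/sqrt(W^2), N = n/sqrt(W^2)
H = (E*n - 2*F*m + G*l) / (2*(EG - F^2)*sqrt(W^2)); E*n - 2*F*m + G*l = 20/3, EG - F^2 = 739/9, so H = (30/739)/sqrt(739/9)


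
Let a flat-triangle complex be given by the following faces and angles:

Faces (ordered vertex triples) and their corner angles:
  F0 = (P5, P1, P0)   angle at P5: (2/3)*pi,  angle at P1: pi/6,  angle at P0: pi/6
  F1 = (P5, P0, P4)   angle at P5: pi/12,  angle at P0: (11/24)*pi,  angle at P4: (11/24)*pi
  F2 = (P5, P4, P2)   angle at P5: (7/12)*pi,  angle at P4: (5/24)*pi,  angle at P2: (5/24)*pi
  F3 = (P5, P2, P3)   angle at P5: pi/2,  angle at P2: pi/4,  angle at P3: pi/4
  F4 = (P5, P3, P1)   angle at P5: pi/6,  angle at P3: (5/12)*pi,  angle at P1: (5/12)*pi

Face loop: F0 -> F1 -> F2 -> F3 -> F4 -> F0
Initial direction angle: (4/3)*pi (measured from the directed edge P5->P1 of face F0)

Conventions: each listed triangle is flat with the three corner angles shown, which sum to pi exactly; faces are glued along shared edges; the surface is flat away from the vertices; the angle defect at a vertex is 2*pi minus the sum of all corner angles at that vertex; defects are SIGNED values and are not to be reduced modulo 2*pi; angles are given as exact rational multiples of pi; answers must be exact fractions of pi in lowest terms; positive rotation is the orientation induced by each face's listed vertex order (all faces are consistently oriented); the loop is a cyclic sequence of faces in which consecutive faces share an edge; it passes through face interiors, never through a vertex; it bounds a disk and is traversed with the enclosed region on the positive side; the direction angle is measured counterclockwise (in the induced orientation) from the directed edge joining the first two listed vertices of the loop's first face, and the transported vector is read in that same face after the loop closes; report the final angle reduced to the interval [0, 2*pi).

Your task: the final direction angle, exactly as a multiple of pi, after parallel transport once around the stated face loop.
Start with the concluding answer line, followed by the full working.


Answer: final direction angle = (4/3)*pi

enclosed vertex P5: corner angles sum to 2*pi, defect = 2*pi - 2*pi = 0
adding the enclosed defects to the starting angle (mod 2*pi, induced orientation) gives the holonomy
final angle = (4/3)*pi + 0 = (4/3)*pi (mod 2*pi)


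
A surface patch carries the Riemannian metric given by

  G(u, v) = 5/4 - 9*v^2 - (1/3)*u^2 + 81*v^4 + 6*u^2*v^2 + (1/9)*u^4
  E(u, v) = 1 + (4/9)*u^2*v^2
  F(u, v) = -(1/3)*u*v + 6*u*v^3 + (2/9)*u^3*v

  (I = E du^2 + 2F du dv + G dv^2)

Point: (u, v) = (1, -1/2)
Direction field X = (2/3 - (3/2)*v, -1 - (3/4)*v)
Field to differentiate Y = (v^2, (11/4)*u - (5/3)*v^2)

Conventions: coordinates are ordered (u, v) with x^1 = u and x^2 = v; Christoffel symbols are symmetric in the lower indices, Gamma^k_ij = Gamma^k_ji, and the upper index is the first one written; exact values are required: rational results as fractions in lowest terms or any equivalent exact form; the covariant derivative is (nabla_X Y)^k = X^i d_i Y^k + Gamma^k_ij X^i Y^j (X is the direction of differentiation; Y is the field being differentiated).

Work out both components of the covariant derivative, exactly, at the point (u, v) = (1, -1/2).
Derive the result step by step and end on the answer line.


E = 10/9, F = -25/36, G = 769/144 at the point
E_u = 2/9, E_v = -4/9, F_u = -11/12, F_v = 79/18, G_u = 25/9, G_v = -75/2
EG - F^2 = 785/144;  g^inv = (144/785) * [[769/144, 25/36], [25/36, 10/9]]
first-kind symbols [ij,l] = (1/2)(d_i g_jl + d_j g_il - d_l g_ij): [uu,u] = E_u/2 = 1/9, [uu,v] = F_u - E_v/2 = -25/36, [uv,u] = E_v/2 = -2/9, [uv,v] = G_u/2 = 25/18, [vv,u] = F_v - G_u/2 = 3, [vv,v] = G_v/2 = -75/4
Gamma^u_ij = (G*[ij,u] - F*[ij,v])/(EG - F^2), Gamma^v_ij = (E*[ij,v] - F*[ij,u])/(EG - F^2)
Gamma_uuu = 16/785, Gamma_uuv = -32/785, Gamma_uvv = 432/785, Gamma_vuu = -20/157, Gamma_vuv = 40/157, Gamma_vvv = -540/157
X = (17/12, -5/8), Y = (1/4, 7/3) at the point

Answer: (nabla_X Y)^u = -16883/56520, (nabla_X Y)^v = 195047/22608


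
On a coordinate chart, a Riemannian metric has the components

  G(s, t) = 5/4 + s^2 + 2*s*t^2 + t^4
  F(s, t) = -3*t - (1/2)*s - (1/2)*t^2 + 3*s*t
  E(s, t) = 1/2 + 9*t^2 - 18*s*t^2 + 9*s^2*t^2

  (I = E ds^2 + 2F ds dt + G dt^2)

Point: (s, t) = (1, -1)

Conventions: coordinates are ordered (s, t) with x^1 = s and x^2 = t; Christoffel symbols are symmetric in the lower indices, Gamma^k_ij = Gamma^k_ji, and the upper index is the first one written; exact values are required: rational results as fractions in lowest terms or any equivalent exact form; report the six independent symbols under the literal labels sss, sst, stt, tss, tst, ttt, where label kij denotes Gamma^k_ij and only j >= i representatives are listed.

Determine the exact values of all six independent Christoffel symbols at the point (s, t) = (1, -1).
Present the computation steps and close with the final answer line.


E = 1/2, F = -1, G = 21/4 at the point
E_s = 0, E_t = 0, F_s = -7/2, F_t = 1, G_s = 4, G_t = -8
EG - F^2 = 13/8;  g^inv = (8/13) * [[21/4, 1], [1, 1/2]]
first-kind symbols [ij,l] = (1/2)(d_i g_jl + d_j g_il - d_l g_ij): [ss,s] = E_s/2 = 0, [ss,t] = F_s - E_t/2 = -7/2, [st,s] = E_t/2 = 0, [st,t] = G_s/2 = 2, [tt,s] = F_t - G_s/2 = -1, [tt,t] = G_t/2 = -4
Gamma^s_ij = (G*[ij,s] - F*[ij,t])/(EG - F^2), Gamma^t_ij = (E*[ij,t] - F*[ij,s])/(EG - F^2)

Answer: Gamma_sss = -28/13, Gamma_sst = 16/13, Gamma_stt = -74/13, Gamma_tss = -14/13, Gamma_tst = 8/13, Gamma_ttt = -24/13


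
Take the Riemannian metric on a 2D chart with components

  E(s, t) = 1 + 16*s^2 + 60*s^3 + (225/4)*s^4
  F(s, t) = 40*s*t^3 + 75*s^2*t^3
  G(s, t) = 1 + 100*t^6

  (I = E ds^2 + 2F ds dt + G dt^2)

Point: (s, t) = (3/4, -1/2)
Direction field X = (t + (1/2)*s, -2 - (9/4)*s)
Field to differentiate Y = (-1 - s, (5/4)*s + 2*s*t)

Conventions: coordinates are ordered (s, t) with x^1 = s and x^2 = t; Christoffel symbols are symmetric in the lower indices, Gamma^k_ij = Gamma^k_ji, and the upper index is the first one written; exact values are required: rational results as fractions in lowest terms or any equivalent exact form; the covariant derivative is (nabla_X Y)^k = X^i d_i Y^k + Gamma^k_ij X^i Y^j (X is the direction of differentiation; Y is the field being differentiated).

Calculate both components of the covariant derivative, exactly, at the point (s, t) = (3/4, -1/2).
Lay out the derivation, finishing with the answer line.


E = 54385/1024, F = -1155/128, G = 41/16 at the point
E_s = 14091/64, E_t = 0, F_s = -305/16, F_t = 3465/64, G_s = 0, G_t = -75/4
EG - F^2 = 55985/1024;  g^inv = (1024/55985) * [[41/16, 1155/128], [1155/128, 54385/1024]]
first-kind symbols [ij,l] = (1/2)(d_i g_jl + d_j g_il - d_l g_ij): [ss,s] = E_s/2 = 14091/128, [ss,t] = F_s - E_t/2 = -305/16, [st,s] = E_t/2 = 0, [st,t] = G_s/2 = 0, [tt,s] = F_t - G_s/2 = 3465/64, [tt,t] = G_t/2 = -75/8
Gamma^s_ij = (G*[ij,s] - F*[ij,t])/(EG - F^2), Gamma^t_ij = (E*[ij,t] - F*[ij,s])/(EG - F^2)
Gamma_sss = 112728/55985, Gamma_sst = 0, Gamma_stt = 11088/11197, Gamma_tss = -3904/11197, Gamma_tst = 0, Gamma_ttt = -1920/11197
X = (-1/8, -59/16), Y = (-7/4, 3/16) at the point

Answer: (nabla_X Y)^s = -106787/895760, (nabla_X Y)^t = -988957/179152


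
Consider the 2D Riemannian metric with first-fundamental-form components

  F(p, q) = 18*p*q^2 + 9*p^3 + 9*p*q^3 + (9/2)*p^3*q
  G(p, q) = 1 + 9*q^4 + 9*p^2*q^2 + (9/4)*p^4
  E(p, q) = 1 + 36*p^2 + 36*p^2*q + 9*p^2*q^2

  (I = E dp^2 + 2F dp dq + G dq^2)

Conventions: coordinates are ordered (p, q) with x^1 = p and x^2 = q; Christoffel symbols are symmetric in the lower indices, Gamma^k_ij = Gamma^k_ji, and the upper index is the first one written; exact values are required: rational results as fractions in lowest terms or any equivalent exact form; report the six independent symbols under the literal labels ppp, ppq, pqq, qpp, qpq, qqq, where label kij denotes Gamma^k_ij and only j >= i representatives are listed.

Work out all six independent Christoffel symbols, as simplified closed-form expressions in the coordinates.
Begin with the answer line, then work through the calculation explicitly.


Answer: Gamma_ppp = (36*p*q^2 + 144*p*q + 144*p)/(9*p^4 + 72*p^2*q^2 + 144*p^2*q + 144*p^2 + 36*q^4 + 4), Gamma_ppq = (36*p^2*q + 72*p^2)/(9*p^4 + 72*p^2*q^2 + 144*p^2*q + 144*p^2 + 36*q^4 + 4), Gamma_pqq = (72*p*q^2 + 144*p*q)/(9*p^4 + 72*p^2*q^2 + 144*p^2*q + 144*p^2 + 36*q^4 + 4), Gamma_qpp = (18*p^2*q + 36*p^2 + 36*q^3 + 72*q^2)/(9*p^4 + 72*p^2*q^2 + 144*p^2*q + 144*p^2 + 36*q^4 + 4), Gamma_qpq = (18*p^3 + 36*p*q^2)/(9*p^4 + 72*p^2*q^2 + 144*p^2*q + 144*p^2 + 36*q^4 + 4), Gamma_qqq = (36*p^2*q + 72*q^3)/(9*p^4 + 72*p^2*q^2 + 144*p^2*q + 144*p^2 + 36*q^4 + 4)

E = 1 + 36*p^2 + 36*p^2*q + 9*p^2*q^2; F = 18*p*q^2 + 9*p^3 + 9*p*q^3 + (9/2)*p^3*q; G = 1 + 9*q^4 + 9*p^2*q^2 + (9/4)*p^4
Gamma^k_ij = (1/2) g^{kl} (d_i g_jl + d_j g_il - d_l g_ij), with g^inv = (1/(EG-F^2)) [[G, -F], [-F, E]]
first partials: E_p = 72*p + 72*p*q + 18*p*q^2, E_q = 36*p^2 + 18*p^2*q, F_p = 18*q^2 + 27*p^2 + 9*q^3 + (27/2)*p^2*q, F_q = 36*p*q + 27*p*q^2 + (9/2)*p^3, G_p = 18*p*q^2 + 9*p^3, G_q = 36*q^3 + 18*p^2*q
D = EG - F^2 = 1 + 36*p^2 + 36*p^2*q + 9*q^4 + 18*p^2*q^2 + (9/4)*p^4
expanded: Gamma^p_pp = (G E_p - 2F F_p + F E_q)/(2D), Gamma^p_pq = (G E_q - F G_p)/(2D), Gamma^p_qq = (2G F_q - G G_p - F G_q)/(2D), Gamma^q_pp = (2E F_p - E E_q - F E_p)/(2D), Gamma^q_pq = (E G_p - F E_q)/(2D), Gamma^q_qq = (E G_q - 2F F_q + F G_p)/(2D); substitute and cancel common factors


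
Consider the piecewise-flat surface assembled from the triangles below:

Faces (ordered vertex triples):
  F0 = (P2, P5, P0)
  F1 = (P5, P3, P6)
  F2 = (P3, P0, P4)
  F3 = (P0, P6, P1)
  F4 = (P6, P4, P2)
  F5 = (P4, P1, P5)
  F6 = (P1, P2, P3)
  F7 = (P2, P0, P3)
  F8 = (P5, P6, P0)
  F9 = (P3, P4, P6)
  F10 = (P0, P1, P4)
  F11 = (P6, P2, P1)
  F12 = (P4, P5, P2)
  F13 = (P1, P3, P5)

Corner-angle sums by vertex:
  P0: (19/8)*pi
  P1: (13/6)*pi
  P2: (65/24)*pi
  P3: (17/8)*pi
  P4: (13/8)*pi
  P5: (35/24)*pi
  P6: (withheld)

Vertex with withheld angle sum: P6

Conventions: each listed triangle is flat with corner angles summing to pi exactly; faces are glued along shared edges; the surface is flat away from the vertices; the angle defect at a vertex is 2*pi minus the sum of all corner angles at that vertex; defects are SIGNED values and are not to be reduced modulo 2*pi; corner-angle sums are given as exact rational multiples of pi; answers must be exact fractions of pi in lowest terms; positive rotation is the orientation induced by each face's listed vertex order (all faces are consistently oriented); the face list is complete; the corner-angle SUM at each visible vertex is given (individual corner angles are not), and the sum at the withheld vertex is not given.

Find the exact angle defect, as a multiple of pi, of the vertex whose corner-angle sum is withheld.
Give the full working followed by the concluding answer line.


V = 7, E = 21, F = 14; chi = V - E + F = 0
Gauss-Bonnet: total defect = 2*pi*chi = 0; visible defects sum to (-11/24)*pi

Answer: defect(P6) = (11/24)*pi


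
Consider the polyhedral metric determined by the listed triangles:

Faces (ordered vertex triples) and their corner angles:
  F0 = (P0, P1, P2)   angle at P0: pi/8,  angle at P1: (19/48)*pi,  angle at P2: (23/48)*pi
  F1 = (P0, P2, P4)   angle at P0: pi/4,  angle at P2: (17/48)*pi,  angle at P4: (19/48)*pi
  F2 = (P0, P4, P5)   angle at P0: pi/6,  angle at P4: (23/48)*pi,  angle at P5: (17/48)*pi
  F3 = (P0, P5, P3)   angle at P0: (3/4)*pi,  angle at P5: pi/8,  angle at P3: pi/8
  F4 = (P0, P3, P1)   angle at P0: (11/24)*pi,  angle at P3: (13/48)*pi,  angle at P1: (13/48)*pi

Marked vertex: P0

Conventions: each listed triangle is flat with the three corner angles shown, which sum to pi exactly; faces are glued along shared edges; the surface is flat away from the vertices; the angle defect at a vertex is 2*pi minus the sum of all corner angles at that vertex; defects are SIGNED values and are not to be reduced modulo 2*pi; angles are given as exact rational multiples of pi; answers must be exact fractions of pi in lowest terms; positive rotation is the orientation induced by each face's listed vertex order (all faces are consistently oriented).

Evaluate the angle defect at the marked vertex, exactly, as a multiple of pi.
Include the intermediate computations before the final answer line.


Sum of corner angles at P0: (7/4)*pi
defect = 2*pi - (7/4)*pi

Answer: defect(P0) = pi/4


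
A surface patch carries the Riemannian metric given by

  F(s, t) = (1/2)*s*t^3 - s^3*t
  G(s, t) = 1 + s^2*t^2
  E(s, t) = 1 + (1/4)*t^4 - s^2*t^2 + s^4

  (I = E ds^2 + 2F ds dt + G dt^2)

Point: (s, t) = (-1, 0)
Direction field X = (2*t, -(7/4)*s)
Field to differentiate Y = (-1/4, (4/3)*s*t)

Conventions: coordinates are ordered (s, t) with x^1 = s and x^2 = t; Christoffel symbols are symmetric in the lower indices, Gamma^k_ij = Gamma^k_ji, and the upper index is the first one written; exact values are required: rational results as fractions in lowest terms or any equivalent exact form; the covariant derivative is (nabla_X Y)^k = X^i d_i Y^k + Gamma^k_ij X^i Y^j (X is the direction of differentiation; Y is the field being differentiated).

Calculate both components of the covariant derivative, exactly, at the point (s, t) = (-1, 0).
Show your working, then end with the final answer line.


E = 2, F = 0, G = 1 at the point
E_s = -4, E_t = 0, F_s = 0, F_t = 1, G_s = 0, G_t = 0
EG - F^2 = 2;  g^inv = (1/2) * [[1, 0], [0, 2]]
first-kind symbols [ij,l] = (1/2)(d_i g_jl + d_j g_il - d_l g_ij): [ss,s] = E_s/2 = -2, [ss,t] = F_s - E_t/2 = 0, [st,s] = E_t/2 = 0, [st,t] = G_s/2 = 0, [tt,s] = F_t - G_s/2 = 1, [tt,t] = G_t/2 = 0
Gamma^s_ij = (G*[ij,s] - F*[ij,t])/(EG - F^2), Gamma^t_ij = (E*[ij,t] - F*[ij,s])/(EG - F^2)
Gamma_sss = -1, Gamma_sst = 0, Gamma_stt = 1/2, Gamma_tss = 0, Gamma_tst = 0, Gamma_ttt = 0
X = (0, 7/4), Y = (-1/4, 0) at the point

Answer: (nabla_X Y)^s = 0, (nabla_X Y)^t = -7/3


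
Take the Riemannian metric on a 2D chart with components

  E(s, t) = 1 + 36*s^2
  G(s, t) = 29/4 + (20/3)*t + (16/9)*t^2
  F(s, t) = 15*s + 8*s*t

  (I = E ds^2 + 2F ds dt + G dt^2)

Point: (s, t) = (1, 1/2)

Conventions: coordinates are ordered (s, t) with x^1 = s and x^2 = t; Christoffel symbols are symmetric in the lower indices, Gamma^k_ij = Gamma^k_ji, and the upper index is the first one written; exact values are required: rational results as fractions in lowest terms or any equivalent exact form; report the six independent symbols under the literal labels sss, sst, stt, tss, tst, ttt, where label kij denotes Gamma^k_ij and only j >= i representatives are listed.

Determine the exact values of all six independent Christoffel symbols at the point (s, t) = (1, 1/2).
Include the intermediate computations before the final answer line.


E = 37, F = 19, G = 397/36 at the point
E_s = 72, E_t = 0, F_s = 19, F_t = 8, G_s = 0, G_t = 76/9
EG - F^2 = 1693/36;  g^inv = (36/1693) * [[397/36, -19], [-19, 37]]
first-kind symbols [ij,l] = (1/2)(d_i g_jl + d_j g_il - d_l g_ij): [ss,s] = E_s/2 = 36, [ss,t] = F_s - E_t/2 = 19, [st,s] = E_t/2 = 0, [st,t] = G_s/2 = 0, [tt,s] = F_t - G_s/2 = 8, [tt,t] = G_t/2 = 38/9
Gamma^s_ij = (G*[ij,s] - F*[ij,t])/(EG - F^2), Gamma^t_ij = (E*[ij,t] - F*[ij,s])/(EG - F^2)

Answer: Gamma_sss = 1296/1693, Gamma_sst = 0, Gamma_stt = 288/1693, Gamma_tss = 684/1693, Gamma_tst = 0, Gamma_ttt = 152/1693


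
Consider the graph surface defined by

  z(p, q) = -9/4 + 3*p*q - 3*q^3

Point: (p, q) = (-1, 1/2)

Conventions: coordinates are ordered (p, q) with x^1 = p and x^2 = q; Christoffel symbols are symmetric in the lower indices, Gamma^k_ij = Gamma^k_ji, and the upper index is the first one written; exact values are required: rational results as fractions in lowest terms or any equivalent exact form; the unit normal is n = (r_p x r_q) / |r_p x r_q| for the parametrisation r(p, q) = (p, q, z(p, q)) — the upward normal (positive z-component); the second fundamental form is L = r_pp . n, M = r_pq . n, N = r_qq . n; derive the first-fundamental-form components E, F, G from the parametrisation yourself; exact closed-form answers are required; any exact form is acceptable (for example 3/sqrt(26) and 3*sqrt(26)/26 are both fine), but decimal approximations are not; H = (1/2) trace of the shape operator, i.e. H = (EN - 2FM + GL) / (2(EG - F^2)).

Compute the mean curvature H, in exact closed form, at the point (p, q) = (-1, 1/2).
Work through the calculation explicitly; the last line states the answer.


z_p = 3/2, z_q = -21/4, z_pp = 0, z_pq = 3, z_qq = -9
E = 13/4, F = -63/8, G = 457/16; answer radicand W^2 = 493/16
unnormalised second-form numerators: l = 0, m = 3, n = -9; L = l/sqrt(493/16), and similarly M = m/sqrt(W^2), N = n/sqrt(W^2)
H = (E*n - 2*F*m + G*l) / (2*(EG - F^2)*sqrt(W^2)); E*n - 2*F*m + G*l = 18, EG - F^2 = 493/16, so H = (144/493)/sqrt(493/16)

Answer: H = 576*sqrt(493)/243049


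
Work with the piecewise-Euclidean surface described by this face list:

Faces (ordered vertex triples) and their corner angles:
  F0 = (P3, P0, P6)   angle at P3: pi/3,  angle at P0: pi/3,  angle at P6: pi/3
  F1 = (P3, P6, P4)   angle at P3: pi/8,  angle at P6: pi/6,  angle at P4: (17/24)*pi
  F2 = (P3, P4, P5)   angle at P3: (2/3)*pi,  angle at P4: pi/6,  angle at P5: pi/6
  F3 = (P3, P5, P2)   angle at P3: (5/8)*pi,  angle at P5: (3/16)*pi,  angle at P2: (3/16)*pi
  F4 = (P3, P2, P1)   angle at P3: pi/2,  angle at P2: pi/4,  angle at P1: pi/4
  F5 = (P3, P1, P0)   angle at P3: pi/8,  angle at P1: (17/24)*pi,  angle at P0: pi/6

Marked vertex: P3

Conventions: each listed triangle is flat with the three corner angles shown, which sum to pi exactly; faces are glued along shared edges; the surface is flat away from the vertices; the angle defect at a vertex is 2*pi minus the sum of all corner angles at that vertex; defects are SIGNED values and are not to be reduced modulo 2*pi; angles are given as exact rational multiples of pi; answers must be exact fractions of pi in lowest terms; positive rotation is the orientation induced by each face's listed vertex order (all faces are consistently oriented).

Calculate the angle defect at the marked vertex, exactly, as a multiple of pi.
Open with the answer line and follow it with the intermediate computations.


Answer: defect(P3) = (-3/8)*pi

Sum of corner angles at P3: (19/8)*pi
defect = 2*pi - (19/8)*pi


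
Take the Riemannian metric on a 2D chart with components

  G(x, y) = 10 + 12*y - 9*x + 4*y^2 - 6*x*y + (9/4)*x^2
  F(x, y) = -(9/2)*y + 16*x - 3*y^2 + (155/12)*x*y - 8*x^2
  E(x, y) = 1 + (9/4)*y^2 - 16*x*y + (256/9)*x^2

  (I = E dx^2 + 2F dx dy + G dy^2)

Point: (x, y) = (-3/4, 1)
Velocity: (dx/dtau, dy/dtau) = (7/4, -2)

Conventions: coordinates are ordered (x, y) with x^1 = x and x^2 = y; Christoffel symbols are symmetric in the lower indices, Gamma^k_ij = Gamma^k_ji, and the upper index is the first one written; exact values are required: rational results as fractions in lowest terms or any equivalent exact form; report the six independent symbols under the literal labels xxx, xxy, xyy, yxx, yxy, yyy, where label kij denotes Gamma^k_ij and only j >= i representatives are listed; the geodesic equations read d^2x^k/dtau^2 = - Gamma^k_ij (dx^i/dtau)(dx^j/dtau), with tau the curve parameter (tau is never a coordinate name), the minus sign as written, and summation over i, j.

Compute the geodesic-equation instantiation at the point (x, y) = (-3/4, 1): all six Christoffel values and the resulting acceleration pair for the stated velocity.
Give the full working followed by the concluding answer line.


E = 125/4, F = -539/16, G = 2465/64 at the point
E_x = -176/3, E_y = 33/2, F_x = 491/12, F_y = -323/16, G_x = -147/8, G_y = 49/2
EG - F^2 = 4401/64;  g^inv = (64/4401) * [[2465/64, 539/16], [539/16, 125/4]]
first-kind symbols [ij,l] = (1/2)(d_i g_jl + d_j g_il - d_l g_ij): [xx,x] = E_x/2 = -88/3, [xx,y] = F_x - E_y/2 = 98/3, [xy,x] = E_y/2 = 33/4, [xy,y] = G_x/2 = -147/16, [yy,x] = F_y - G_x/2 = -11, [yy,y] = G_y/2 = 49/4
Gamma^x_ij = (G*[ij,x] - F*[ij,y])/(EG - F^2), Gamma^y_ij = (E*[ij,y] - F*[ij,x])/(EG - F^2)
Gamma_xxx = -5632/13203, Gamma_xxy = 176/1467, Gamma_xyy = -704/4401, Gamma_yxx = 6272/13203, Gamma_yxy = -196/1467, Gamma_yyy = 784/4401
d^2x/dtau^2 = -(Gamma_xxx*(7/4)^2 + 2*Gamma_xxy*(7/4)*(-2) + Gamma_xyy*(-2)^2) = 36784/13203
d^2y/dtau^2 = -(Gamma_yxx*(7/4)^2 + 2*Gamma_yxy*(7/4)*(-2) + Gamma_yyy*(-2)^2) = -40964/13203

Answer: Gamma_xxx = -5632/13203, Gamma_xxy = 176/1467, Gamma_xyy = -704/4401, Gamma_yxx = 6272/13203, Gamma_yxy = -196/1467, Gamma_yyy = 784/4401; accelerations (d^2x/dtau^2, d^2y/dtau^2) = (36784/13203, -40964/13203)


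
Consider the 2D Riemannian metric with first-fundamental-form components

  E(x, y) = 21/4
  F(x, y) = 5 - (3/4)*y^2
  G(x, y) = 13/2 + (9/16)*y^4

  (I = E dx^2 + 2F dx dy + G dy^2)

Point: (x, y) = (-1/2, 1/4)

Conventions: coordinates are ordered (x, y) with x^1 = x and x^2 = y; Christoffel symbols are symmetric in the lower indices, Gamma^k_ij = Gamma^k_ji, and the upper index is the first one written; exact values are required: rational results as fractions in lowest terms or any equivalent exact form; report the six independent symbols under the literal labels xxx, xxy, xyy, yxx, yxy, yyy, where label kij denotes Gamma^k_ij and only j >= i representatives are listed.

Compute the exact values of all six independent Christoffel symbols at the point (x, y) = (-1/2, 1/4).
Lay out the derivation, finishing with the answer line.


E = 21/4, F = 317/64, G = 26633/4096 at the point
E_x = 0, E_y = 0, F_x = 0, F_y = -3/8, G_x = 0, G_y = 9/256
EG - F^2 = 157337/16384;  g^inv = (16384/157337) * [[26633/4096, -317/64], [-317/64, 21/4]]
first-kind symbols [ij,l] = (1/2)(d_i g_jl + d_j g_il - d_l g_ij): [xx,x] = E_x/2 = 0, [xx,y] = F_x - E_y/2 = 0, [xy,x] = E_y/2 = 0, [xy,y] = G_x/2 = 0, [yy,x] = F_y - G_x/2 = -3/8, [yy,y] = G_y/2 = 9/512
Gamma^x_ij = (G*[ij,x] - F*[ij,y])/(EG - F^2), Gamma^y_ij = (E*[ij,y] - F*[ij,x])/(EG - F^2)

Answer: Gamma_xxx = 0, Gamma_xxy = 0, Gamma_xyy = -41376/157337, Gamma_yxx = 0, Gamma_yxy = 0, Gamma_yyy = 31944/157337


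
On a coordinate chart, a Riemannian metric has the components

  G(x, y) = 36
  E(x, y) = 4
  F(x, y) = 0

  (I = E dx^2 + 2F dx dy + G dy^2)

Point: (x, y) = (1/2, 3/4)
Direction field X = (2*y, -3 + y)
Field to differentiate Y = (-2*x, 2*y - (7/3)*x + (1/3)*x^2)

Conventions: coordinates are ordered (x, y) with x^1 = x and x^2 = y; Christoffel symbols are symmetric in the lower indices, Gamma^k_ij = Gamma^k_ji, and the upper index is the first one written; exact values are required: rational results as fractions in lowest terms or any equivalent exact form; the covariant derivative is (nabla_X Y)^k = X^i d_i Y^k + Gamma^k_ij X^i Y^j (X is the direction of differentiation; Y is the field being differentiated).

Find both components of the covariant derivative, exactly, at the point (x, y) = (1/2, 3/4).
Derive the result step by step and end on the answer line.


E = 4, F = 0, G = 36 at the point
E_x = 0, E_y = 0, F_x = 0, F_y = 0, G_x = 0, G_y = 0
EG - F^2 = 144;  g^inv = (1/144) * [[36, 0], [0, 4]]
first-kind symbols [ij,l] = (1/2)(d_i g_jl + d_j g_il - d_l g_ij): [xx,x] = E_x/2 = 0, [xx,y] = F_x - E_y/2 = 0, [xy,x] = E_y/2 = 0, [xy,y] = G_x/2 = 0, [yy,x] = F_y - G_x/2 = 0, [yy,y] = G_y/2 = 0
Gamma^x_ij = (G*[ij,x] - F*[ij,y])/(EG - F^2), Gamma^y_ij = (E*[ij,y] - F*[ij,x])/(EG - F^2)
Gamma_xxx = 0, Gamma_xxy = 0, Gamma_xyy = 0, Gamma_yxx = 0, Gamma_yxy = 0, Gamma_yyy = 0
X = (3/2, -9/4), Y = (-1, 5/12) at the point

Answer: (nabla_X Y)^x = -3, (nabla_X Y)^y = -15/2


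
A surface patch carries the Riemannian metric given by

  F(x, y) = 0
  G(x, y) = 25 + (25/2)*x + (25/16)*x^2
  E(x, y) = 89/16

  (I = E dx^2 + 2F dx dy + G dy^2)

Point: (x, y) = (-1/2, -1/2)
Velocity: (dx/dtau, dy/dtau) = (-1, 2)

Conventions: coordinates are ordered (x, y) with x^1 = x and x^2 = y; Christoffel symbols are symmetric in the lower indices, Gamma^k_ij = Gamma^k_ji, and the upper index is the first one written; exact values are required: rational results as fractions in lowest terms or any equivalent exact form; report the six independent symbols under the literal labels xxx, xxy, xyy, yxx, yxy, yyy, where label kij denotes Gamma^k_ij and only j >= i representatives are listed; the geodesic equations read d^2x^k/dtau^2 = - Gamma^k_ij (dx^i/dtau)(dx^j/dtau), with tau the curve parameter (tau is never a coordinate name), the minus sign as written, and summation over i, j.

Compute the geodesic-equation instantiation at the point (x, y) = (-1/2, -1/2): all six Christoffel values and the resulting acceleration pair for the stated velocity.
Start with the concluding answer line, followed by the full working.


Answer: Gamma_xxx = 0, Gamma_xxy = 0, Gamma_xyy = -175/178, Gamma_yxx = 0, Gamma_yxy = 2/7, Gamma_yyy = 0; accelerations (d^2x/dtau^2, d^2y/dtau^2) = (350/89, 8/7)

E = 89/16, F = 0, G = 1225/64 at the point
E_x = 0, E_y = 0, F_x = 0, F_y = 0, G_x = 175/16, G_y = 0
EG - F^2 = 109025/1024;  g^inv = (1024/109025) * [[1225/64, 0], [0, 89/16]]
first-kind symbols [ij,l] = (1/2)(d_i g_jl + d_j g_il - d_l g_ij): [xx,x] = E_x/2 = 0, [xx,y] = F_x - E_y/2 = 0, [xy,x] = E_y/2 = 0, [xy,y] = G_x/2 = 175/32, [yy,x] = F_y - G_x/2 = -175/32, [yy,y] = G_y/2 = 0
Gamma^x_ij = (G*[ij,x] - F*[ij,y])/(EG - F^2), Gamma^y_ij = (E*[ij,y] - F*[ij,x])/(EG - F^2)
Gamma_xxx = 0, Gamma_xxy = 0, Gamma_xyy = -175/178, Gamma_yxx = 0, Gamma_yxy = 2/7, Gamma_yyy = 0
d^2x/dtau^2 = -(Gamma_xxx*(-1)^2 + 2*Gamma_xxy*(-1)*(2) + Gamma_xyy*(2)^2) = 350/89
d^2y/dtau^2 = -(Gamma_yxx*(-1)^2 + 2*Gamma_yxy*(-1)*(2) + Gamma_yyy*(2)^2) = 8/7


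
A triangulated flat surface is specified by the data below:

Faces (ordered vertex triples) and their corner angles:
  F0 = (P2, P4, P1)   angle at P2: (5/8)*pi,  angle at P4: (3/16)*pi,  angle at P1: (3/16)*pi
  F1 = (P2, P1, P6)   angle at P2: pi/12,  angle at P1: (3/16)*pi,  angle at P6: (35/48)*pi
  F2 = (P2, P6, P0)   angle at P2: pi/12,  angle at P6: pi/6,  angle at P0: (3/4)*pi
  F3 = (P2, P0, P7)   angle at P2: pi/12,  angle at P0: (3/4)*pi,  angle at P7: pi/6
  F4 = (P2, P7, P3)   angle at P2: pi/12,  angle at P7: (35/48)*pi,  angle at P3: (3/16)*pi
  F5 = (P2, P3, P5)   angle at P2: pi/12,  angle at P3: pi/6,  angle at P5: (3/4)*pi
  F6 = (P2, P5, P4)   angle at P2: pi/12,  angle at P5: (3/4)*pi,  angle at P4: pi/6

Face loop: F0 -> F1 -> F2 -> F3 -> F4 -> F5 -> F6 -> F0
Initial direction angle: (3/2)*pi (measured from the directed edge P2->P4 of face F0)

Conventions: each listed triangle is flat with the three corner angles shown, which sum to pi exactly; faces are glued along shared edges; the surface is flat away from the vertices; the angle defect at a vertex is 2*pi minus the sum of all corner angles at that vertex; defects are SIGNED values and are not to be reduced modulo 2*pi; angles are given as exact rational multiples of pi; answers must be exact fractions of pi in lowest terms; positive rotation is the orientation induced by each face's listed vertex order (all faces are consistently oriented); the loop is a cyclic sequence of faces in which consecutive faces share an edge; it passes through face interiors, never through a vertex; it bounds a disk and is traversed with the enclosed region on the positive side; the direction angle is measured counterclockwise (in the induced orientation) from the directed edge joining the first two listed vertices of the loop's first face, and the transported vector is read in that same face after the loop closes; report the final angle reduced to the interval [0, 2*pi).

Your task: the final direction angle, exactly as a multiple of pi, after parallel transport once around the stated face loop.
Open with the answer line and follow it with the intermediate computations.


Answer: final direction angle = (3/8)*pi

enclosed vertex P2: corner angles sum to (9/8)*pi, defect = 2*pi - (9/8)*pi = (7/8)*pi
the final direction is the initial angle plus the enclosed defects, taken mod 2*pi in the induced orientation
final angle = (3/2)*pi + (7/8)*pi = (3/8)*pi (mod 2*pi)


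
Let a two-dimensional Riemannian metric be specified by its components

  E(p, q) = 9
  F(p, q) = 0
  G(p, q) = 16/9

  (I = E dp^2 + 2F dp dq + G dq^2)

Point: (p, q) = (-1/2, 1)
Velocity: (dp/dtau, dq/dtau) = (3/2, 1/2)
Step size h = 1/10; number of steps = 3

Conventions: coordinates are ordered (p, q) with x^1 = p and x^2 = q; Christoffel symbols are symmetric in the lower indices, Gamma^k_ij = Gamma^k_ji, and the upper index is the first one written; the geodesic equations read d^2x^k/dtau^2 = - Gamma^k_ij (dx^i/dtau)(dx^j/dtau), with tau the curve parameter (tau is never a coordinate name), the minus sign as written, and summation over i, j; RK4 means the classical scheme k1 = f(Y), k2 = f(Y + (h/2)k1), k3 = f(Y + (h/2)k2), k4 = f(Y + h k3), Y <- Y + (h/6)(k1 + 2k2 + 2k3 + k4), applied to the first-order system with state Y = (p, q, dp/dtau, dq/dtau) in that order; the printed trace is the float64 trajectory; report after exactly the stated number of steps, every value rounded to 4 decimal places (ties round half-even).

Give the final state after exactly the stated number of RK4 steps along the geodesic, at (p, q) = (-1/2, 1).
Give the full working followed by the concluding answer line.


f(Y) = (dp/dtau, dq/dtau, -Gamma^p_ij Y'^i Y'^j, -Gamma^q_ij Y'^i Y'^j) with the Gammas evaluated at the stage position; h = 0.100000; intermediate values shown to 6 dp
step 0: p = -0.5000, q = 1.0000, dp/dtau = 1.5000, dq/dtau = 0.5000
step 1:
  k1: at (p, q) = (-0.500000, 1.000000), (dp/dtau, dq/dtau) = (1.500000, 0.500000); Gamma_ppp = 0.000000, Gamma_ppq = 0.000000, Gamma_pqq = 0.000000, Gamma_qpp = 0.000000, Gamma_qpq = 0.000000, Gamma_qqq = 0.000000; k1 = (1.500000, 0.500000, 0.000000, 0.000000)
  k2: at (p, q) = (-0.425000, 1.025000), (dp/dtau, dq/dtau) = (1.500000, 0.500000); Gamma_ppp = 0.000000, Gamma_ppq = 0.000000, Gamma_pqq = 0.000000, Gamma_qpp = 0.000000, Gamma_qpq = 0.000000, Gamma_qqq = 0.000000; k2 = (1.500000, 0.500000, 0.000000, 0.000000)
  k3: at (p, q) = (-0.425000, 1.025000), (dp/dtau, dq/dtau) = (1.500000, 0.500000); Gamma_ppp = 0.000000, Gamma_ppq = 0.000000, Gamma_pqq = 0.000000, Gamma_qpp = 0.000000, Gamma_qpq = 0.000000, Gamma_qqq = 0.000000; k3 = (1.500000, 0.500000, 0.000000, 0.000000)
  k4: at (p, q) = (-0.350000, 1.050000), (dp/dtau, dq/dtau) = (1.500000, 0.500000); Gamma_ppp = 0.000000, Gamma_ppq = 0.000000, Gamma_pqq = 0.000000, Gamma_qpp = 0.000000, Gamma_qpq = 0.000000, Gamma_qqq = 0.000000; k4 = (1.500000, 0.500000, 0.000000, 0.000000)
  Y <- Y + (h/6)(k1 + 2k2 + 2k3 + k4): p = -0.3500, q = 1.0500, dp/dtau = 1.5000, dq/dtau = 0.5000
step 2:
  k1: at (p, q) = (-0.350000, 1.050000), (dp/dtau, dq/dtau) = (1.500000, 0.500000); Gamma_ppp = 0.000000, Gamma_ppq = 0.000000, Gamma_pqq = 0.000000, Gamma_qpp = 0.000000, Gamma_qpq = 0.000000, Gamma_qqq = 0.000000; k1 = (1.500000, 0.500000, 0.000000, 0.000000)
  k2: at (p, q) = (-0.275000, 1.075000), (dp/dtau, dq/dtau) = (1.500000, 0.500000); Gamma_ppp = 0.000000, Gamma_ppq = 0.000000, Gamma_pqq = 0.000000, Gamma_qpp = 0.000000, Gamma_qpq = 0.000000, Gamma_qqq = 0.000000; k2 = (1.500000, 0.500000, 0.000000, 0.000000)
  k3: at (p, q) = (-0.275000, 1.075000), (dp/dtau, dq/dtau) = (1.500000, 0.500000); Gamma_ppp = 0.000000, Gamma_ppq = 0.000000, Gamma_pqq = 0.000000, Gamma_qpp = 0.000000, Gamma_qpq = 0.000000, Gamma_qqq = 0.000000; k3 = (1.500000, 0.500000, 0.000000, 0.000000)
  k4: at (p, q) = (-0.200000, 1.100000), (dp/dtau, dq/dtau) = (1.500000, 0.500000); Gamma_ppp = 0.000000, Gamma_ppq = 0.000000, Gamma_pqq = 0.000000, Gamma_qpp = 0.000000, Gamma_qpq = 0.000000, Gamma_qqq = 0.000000; k4 = (1.500000, 0.500000, 0.000000, 0.000000)
  Y <- Y + (h/6)(k1 + 2k2 + 2k3 + k4): p = -0.2000, q = 1.1000, dp/dtau = 1.5000, dq/dtau = 0.5000
step 3:
  k1: at (p, q) = (-0.200000, 1.100000), (dp/dtau, dq/dtau) = (1.500000, 0.500000); Gamma_ppp = 0.000000, Gamma_ppq = 0.000000, Gamma_pqq = 0.000000, Gamma_qpp = 0.000000, Gamma_qpq = 0.000000, Gamma_qqq = 0.000000; k1 = (1.500000, 0.500000, 0.000000, 0.000000)
  k2: at (p, q) = (-0.125000, 1.125000), (dp/dtau, dq/dtau) = (1.500000, 0.500000); Gamma_ppp = 0.000000, Gamma_ppq = 0.000000, Gamma_pqq = 0.000000, Gamma_qpp = 0.000000, Gamma_qpq = 0.000000, Gamma_qqq = 0.000000; k2 = (1.500000, 0.500000, 0.000000, 0.000000)
  k3: at (p, q) = (-0.125000, 1.125000), (dp/dtau, dq/dtau) = (1.500000, 0.500000); Gamma_ppp = 0.000000, Gamma_ppq = 0.000000, Gamma_pqq = 0.000000, Gamma_qpp = 0.000000, Gamma_qpq = 0.000000, Gamma_qqq = 0.000000; k3 = (1.500000, 0.500000, 0.000000, 0.000000)
  k4: at (p, q) = (-0.050000, 1.150000), (dp/dtau, dq/dtau) = (1.500000, 0.500000); Gamma_ppp = 0.000000, Gamma_ppq = 0.000000, Gamma_pqq = 0.000000, Gamma_qpp = 0.000000, Gamma_qpq = 0.000000, Gamma_qqq = 0.000000; k4 = (1.500000, 0.500000, 0.000000, 0.000000)
  Y <- Y + (h/6)(k1 + 2k2 + 2k3 + k4): p = -0.0500, q = 1.1500, dp/dtau = 1.5000, dq/dtau = 0.5000

Answer: p = -0.0500, q = 1.1500, dp/dtau = 1.5000, dq/dtau = 0.5000


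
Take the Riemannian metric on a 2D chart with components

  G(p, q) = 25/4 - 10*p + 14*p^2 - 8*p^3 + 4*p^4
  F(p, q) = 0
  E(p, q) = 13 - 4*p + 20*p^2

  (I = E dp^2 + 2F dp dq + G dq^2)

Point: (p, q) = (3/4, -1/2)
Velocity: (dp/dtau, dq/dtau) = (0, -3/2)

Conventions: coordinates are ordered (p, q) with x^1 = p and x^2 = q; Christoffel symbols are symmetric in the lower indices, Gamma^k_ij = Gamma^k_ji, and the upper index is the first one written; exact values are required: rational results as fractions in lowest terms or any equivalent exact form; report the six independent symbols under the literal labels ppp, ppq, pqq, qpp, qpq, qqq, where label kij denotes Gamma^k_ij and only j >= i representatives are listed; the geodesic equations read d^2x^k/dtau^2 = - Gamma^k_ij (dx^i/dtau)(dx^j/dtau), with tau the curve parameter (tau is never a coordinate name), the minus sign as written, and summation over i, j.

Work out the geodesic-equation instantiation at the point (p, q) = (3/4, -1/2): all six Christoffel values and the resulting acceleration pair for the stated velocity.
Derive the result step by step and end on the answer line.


E = 85/4, F = 0, G = 289/64 at the point
E_p = 26, E_q = 0, F_p = 0, F_q = 0, G_p = 17/4, G_q = 0
EG - F^2 = 24565/256;  g^inv = (256/24565) * [[289/64, 0], [0, 85/4]]
first-kind symbols [ij,l] = (1/2)(d_i g_jl + d_j g_il - d_l g_ij): [pp,p] = E_p/2 = 13, [pp,q] = F_p - E_q/2 = 0, [pq,p] = E_q/2 = 0, [pq,q] = G_p/2 = 17/8, [qq,p] = F_q - G_p/2 = -17/8, [qq,q] = G_q/2 = 0
Gamma^p_ij = (G*[ij,p] - F*[ij,q])/(EG - F^2), Gamma^q_ij = (E*[ij,q] - F*[ij,p])/(EG - F^2)
Gamma_ppp = 52/85, Gamma_ppq = 0, Gamma_pqq = -1/10, Gamma_qpp = 0, Gamma_qpq = 8/17, Gamma_qqq = 0
d^2p/dtau^2 = -(Gamma_ppp*(0)^2 + 2*Gamma_ppq*(0)*(-3/2) + Gamma_pqq*(-3/2)^2) = 9/40
d^2q/dtau^2 = -(Gamma_qpp*(0)^2 + 2*Gamma_qpq*(0)*(-3/2) + Gamma_qqq*(-3/2)^2) = 0

Answer: Gamma_ppp = 52/85, Gamma_ppq = 0, Gamma_pqq = -1/10, Gamma_qpp = 0, Gamma_qpq = 8/17, Gamma_qqq = 0; accelerations (d^2p/dtau^2, d^2q/dtau^2) = (9/40, 0)


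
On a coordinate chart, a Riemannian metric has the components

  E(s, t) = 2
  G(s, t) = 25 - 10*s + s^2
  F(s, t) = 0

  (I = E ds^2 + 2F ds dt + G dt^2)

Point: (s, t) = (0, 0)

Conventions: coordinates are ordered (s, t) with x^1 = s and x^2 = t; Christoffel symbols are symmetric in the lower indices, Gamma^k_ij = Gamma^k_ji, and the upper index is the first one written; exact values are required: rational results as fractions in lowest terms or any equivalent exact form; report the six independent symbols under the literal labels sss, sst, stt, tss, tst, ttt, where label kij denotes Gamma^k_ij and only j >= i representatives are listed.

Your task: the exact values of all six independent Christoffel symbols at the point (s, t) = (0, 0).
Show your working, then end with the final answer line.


E = 2, F = 0, G = 25 at the point
E_s = 0, E_t = 0, F_s = 0, F_t = 0, G_s = -10, G_t = 0
EG - F^2 = 50;  g^inv = (1/50) * [[25, 0], [0, 2]]
first-kind symbols [ij,l] = (1/2)(d_i g_jl + d_j g_il - d_l g_ij): [ss,s] = E_s/2 = 0, [ss,t] = F_s - E_t/2 = 0, [st,s] = E_t/2 = 0, [st,t] = G_s/2 = -5, [tt,s] = F_t - G_s/2 = 5, [tt,t] = G_t/2 = 0
Gamma^s_ij = (G*[ij,s] - F*[ij,t])/(EG - F^2), Gamma^t_ij = (E*[ij,t] - F*[ij,s])/(EG - F^2)

Answer: Gamma_sss = 0, Gamma_sst = 0, Gamma_stt = 5/2, Gamma_tss = 0, Gamma_tst = -1/5, Gamma_ttt = 0


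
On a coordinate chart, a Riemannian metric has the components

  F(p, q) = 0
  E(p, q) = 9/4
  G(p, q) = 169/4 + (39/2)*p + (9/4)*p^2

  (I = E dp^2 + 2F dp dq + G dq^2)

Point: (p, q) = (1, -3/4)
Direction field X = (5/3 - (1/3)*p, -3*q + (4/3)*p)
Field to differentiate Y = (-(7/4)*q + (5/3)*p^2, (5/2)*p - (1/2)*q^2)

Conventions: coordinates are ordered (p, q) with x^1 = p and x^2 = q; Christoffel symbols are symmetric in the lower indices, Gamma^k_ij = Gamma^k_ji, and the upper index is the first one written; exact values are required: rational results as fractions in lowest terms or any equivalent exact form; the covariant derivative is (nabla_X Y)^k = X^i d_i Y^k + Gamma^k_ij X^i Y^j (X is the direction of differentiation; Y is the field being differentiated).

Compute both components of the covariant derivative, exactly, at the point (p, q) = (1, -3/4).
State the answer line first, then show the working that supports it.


Answer: (nabla_X Y)^p = -2123/48, (nabla_X Y)^q = 8783/1024

E = 9/4, F = 0, G = 64 at the point
E_p = 0, E_q = 0, F_p = 0, F_q = 0, G_p = 24, G_q = 0
EG - F^2 = 144;  g^inv = (1/144) * [[64, 0], [0, 9/4]]
first-kind symbols [ij,l] = (1/2)(d_i g_jl + d_j g_il - d_l g_ij): [pp,p] = E_p/2 = 0, [pp,q] = F_p - E_q/2 = 0, [pq,p] = E_q/2 = 0, [pq,q] = G_p/2 = 12, [qq,p] = F_q - G_p/2 = -12, [qq,q] = G_q/2 = 0
Gamma^p_ij = (G*[ij,p] - F*[ij,q])/(EG - F^2), Gamma^q_ij = (E*[ij,q] - F*[ij,p])/(EG - F^2)
Gamma_ppp = 0, Gamma_ppq = 0, Gamma_pqq = -16/3, Gamma_qpp = 0, Gamma_qpq = 3/16, Gamma_qqq = 0
X = (4/3, 43/12), Y = (143/48, 71/32) at the point


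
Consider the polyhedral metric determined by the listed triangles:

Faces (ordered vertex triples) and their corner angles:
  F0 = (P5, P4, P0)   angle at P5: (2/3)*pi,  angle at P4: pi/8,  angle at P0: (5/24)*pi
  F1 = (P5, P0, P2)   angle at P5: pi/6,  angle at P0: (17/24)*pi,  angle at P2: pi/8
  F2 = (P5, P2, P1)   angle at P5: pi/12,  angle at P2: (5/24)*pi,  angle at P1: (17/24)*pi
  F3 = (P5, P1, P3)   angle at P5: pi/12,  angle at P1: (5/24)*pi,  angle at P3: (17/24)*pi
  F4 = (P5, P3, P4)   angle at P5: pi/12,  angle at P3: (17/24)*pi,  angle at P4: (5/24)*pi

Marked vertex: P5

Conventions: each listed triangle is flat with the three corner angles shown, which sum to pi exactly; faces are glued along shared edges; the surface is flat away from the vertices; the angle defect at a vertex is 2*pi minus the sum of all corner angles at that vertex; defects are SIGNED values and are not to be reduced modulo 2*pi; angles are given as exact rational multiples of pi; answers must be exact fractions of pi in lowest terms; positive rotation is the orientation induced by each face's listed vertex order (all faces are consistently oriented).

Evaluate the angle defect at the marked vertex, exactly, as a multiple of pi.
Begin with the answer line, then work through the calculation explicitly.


Answer: defect(P5) = (11/12)*pi

Sum of corner angles at P5: (13/12)*pi
defect = 2*pi - (13/12)*pi
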